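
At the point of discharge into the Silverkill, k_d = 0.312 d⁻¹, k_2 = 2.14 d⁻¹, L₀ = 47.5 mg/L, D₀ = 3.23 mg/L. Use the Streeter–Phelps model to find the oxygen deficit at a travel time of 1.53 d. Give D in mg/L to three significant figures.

k_d L₀/(k_2−k_d) = 0.312×47.5/(2.14−0.312) = 14.82/1.828 = 8.107 mg/L.
e^(−k_d t) = e^(−0.312×1.530) = 0.6204; e^(−k_2 t) = e^(−2.14×1.530) = 0.03785.
D = 8.107 × (0.6204 − 0.03785) + 3.23 × 0.03785 = 4.723 + 0.1222 = 4.845 mg/L.

D ≈ 4.85 mg/L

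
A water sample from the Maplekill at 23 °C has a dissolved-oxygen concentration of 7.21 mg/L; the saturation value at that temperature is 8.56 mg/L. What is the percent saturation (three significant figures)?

% saturation = C/C_s × 100 = 7.21/8.56 × 100 = 84.2 %.

84.2 % saturation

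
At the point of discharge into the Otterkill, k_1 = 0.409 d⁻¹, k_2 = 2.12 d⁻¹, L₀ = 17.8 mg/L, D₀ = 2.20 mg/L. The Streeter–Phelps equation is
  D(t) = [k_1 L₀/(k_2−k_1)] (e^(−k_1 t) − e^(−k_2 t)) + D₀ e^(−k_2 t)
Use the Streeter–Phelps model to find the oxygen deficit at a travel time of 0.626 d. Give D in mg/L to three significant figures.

k_1 L₀/(k_2−k_1) = 0.409×17.8/(2.12−0.409) = 7.280/1.711 = 4.255 mg/L.
e^(−k_1 t) = e^(−0.409×0.6260) = 0.7741; e^(−k_2 t) = e^(−2.12×0.6260) = 0.2652.
D = 4.255 × (0.7741 − 0.2652) + 2.20 × 0.2652 = 2.165 + 0.5835 = 2.749 mg/L.

D ≈ 2.75 mg/L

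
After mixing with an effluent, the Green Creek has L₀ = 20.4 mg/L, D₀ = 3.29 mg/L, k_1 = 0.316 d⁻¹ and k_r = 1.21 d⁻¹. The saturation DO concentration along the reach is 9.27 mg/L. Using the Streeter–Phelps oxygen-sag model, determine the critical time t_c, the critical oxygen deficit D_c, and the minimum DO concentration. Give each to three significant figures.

At the critical point dD/dt = 0, so k_1 L₀ e^(−k_1 t) = k_r D. Substituting D(t) from the Streeter–Phelps equation and solving for t gives
t_c = ln[(k_r/k_1)(1 − D₀(k_r−k_1)/(k_1 L₀))] / (k_r−k_1).
Here k_r−k_1 = 0.8940 d⁻¹ and 1 − D₀(k_r−k_1)/(k_1 L₀) = 1 − 3.29×0.8940/(0.316×20.4) = 0.5437, so
t_c = ln(3.829 × 0.5437) / 0.8940 = 0.7333 / 0.8940 = 0.8203 d.
L(t_c) = L₀ e^(−k_1 t_c) = 20.4 × 0.7717 = 15.74 mg/L, and at the critical point k_r D_c = k_1 L, so D_c = (0.316/1.21) × 15.74 = 4.111 mg/L.
Minimum DO = C_s − D_c = 9.27 − 4.111 = 5.159 mg/L.

t_c ≈ 0.820 d; D_c ≈ 4.11 mg/L; min DO ≈ 5.16 mg/L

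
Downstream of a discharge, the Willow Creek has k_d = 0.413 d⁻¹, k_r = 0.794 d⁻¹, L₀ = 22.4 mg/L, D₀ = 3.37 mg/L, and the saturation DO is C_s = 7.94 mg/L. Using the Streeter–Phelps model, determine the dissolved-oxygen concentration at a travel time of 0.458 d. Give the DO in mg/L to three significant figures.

DO ≈ 2.38 mg/L

k_d L₀/(k_r−k_d) = 0.413×22.4/(0.794−0.413) = 9.251/0.3810 = 24.28 mg/L.
e^(−k_d t) = e^(−0.413×0.4580) = 0.8277; e^(−k_r t) = e^(−0.794×0.4580) = 0.6951.
D = 24.28 × (0.8277 − 0.6951) + 3.37 × 0.6951 = 3.218 + 2.343 = 5.561 mg/L.
DO = C_s − D = 7.94 − 5.561 = 2.379 mg/L.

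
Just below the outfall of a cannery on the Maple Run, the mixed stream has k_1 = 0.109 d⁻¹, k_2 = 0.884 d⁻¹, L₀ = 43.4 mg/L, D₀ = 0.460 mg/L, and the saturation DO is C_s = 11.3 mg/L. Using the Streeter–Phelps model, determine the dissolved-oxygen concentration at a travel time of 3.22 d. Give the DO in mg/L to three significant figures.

DO ≈ 7.33 mg/L

k_1 L₀/(k_2−k_1) = 0.109×43.4/(0.884−0.109) = 4.731/0.7750 = 6.104 mg/L.
e^(−k_1 t) = e^(−0.109×3.220) = 0.7040; e^(−k_2 t) = e^(−0.884×3.220) = 0.05805.
D = 6.104 × (0.7040 − 0.05805) + 0.460 × 0.05805 = 3.943 + 0.02670 = 3.970 mg/L.
DO = C_s − D = 11.3 − 3.970 = 7.330 mg/L.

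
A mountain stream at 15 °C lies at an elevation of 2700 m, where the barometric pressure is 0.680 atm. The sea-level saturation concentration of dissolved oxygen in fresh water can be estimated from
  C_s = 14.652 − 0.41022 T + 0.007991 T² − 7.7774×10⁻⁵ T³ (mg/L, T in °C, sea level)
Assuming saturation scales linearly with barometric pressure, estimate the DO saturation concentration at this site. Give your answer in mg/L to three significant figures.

At sea level: C_s = 14.652 − 0.41022×15 + 0.007991×15² − 7.7774×10⁻⁵×15³ = 10.03 mg/L.
Pressure correction: C_s' = 10.03 × 0.680 = 6.823 mg/L.

C_s ≈ 6.82 mg/L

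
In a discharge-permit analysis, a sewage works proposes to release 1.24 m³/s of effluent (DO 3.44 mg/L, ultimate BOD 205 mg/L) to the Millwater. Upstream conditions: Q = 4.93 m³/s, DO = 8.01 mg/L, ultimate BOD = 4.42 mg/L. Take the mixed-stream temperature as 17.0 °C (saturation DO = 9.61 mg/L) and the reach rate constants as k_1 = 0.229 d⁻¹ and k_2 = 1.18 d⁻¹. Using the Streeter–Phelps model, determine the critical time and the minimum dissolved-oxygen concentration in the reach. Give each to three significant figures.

t_c ≈ 1.44 d; minimum DO ≈ 3.37 mg/L

Mixed DO = (4.93×8.01 + 1.24×3.44)/(4.93+1.24) = 43.75/6.170 = 7.092 mg/L.
Mixed L₀ = (4.93×4.42 + 1.24×205)/(6.170) = 276.0/6.170 = 44.73 mg/L.
Initial deficit D₀ = C_s − DO₀ = 9.61 − 7.092 = 2.518 mg/L.
t_c = (1/0.9510) ln[(1.18/0.229)(1 − 2.518×0.9510/(0.229×44.73))] = 1.052 × ln(3.948) = 1.444 d.
D_c = (0.229/1.18) × 44.73 × e^(−0.229×1.444) = 0.1941 × 44.73 × 0.7184 = 6.237 mg/L.
Minimum DO = 9.61 − 6.237 = 3.373 mg/L.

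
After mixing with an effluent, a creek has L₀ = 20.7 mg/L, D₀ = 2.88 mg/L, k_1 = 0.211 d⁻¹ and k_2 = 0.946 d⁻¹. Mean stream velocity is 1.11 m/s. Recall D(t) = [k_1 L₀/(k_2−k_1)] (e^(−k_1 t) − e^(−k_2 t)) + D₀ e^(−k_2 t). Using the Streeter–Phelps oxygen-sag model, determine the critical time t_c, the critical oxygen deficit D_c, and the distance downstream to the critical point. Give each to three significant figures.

t_c = [1/(k_2−k_1)] ln[(k_2/k_1)(1 − D₀(k_2−k_1)/(k_1 L₀))]
= [1/(0.946−0.211)] ln[(0.946/0.211)(1 − 2.88×0.7350/(0.211×20.7))]
= (1/0.7350) ln[4.483 × 0.5154] = 1.361 × ln(2.311) = 1.361 × 0.8375 = 1.139 d.
D_c = (k_1/k_2) L₀ e^(−k_1 t_c) = (0.211/0.946) × 20.7 × e^(−0.211×1.139) = 0.2230 × 20.7 × 0.7863 = 3.630 mg/L.
x_c = v t_c = 1.11 m/s × 1.139 d × 86400 s/d = 109300 m ≈ 109 km.

t_c ≈ 1.14 d; D_c ≈ 3.63 mg/L; x_c ≈ 109 km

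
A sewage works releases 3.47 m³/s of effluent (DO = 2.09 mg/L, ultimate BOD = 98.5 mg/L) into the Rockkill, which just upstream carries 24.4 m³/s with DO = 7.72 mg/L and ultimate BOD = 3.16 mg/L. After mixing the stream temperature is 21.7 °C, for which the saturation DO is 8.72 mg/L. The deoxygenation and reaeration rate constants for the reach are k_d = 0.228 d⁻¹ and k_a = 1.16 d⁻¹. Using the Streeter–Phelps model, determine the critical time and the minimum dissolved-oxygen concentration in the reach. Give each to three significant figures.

Mixed DO = (24.4×7.72 + 3.47×2.09)/(24.4+3.47) = 195.6/27.87 = 7.019 mg/L.
Mixed L₀ = (24.4×3.16 + 3.47×98.5)/(27.87) = 418.9/27.87 = 15.03 mg/L.
Initial deficit D₀ = C_s − DO₀ = 8.72 − 7.019 = 1.701 mg/L.
t_c = (1/0.9320) ln[(1.16/0.228)(1 − 1.701×0.9320/(0.228×15.03))] = 1.073 × ln(2.734) = 1.079 d.
D_c = (0.228/1.16) × 15.03 × e^(−0.228×1.079) = 0.1966 × 15.03 × 0.7819 = 2.310 mg/L.
Minimum DO = 8.72 − 2.310 = 6.410 mg/L.

t_c ≈ 1.08 d; minimum DO ≈ 6.41 mg/L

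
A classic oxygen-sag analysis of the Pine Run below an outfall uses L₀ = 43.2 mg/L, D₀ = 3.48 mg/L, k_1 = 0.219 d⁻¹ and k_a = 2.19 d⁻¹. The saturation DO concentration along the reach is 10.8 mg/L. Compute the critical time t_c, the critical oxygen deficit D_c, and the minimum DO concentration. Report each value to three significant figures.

At the critical point dD/dt = 0, so k_1 L₀ e^(−k_1 t) = k_a D. Substituting D(t) from the Streeter–Phelps equation and solving for t gives
t_c = ln[(k_a/k_1)(1 − D₀(k_a−k_1)/(k_1 L₀))] / (k_a−k_1).
Here k_a−k_1 = 1.971 d⁻¹ and 1 − D₀(k_a−k_1)/(k_1 L₀) = 1 − 3.48×1.971/(0.219×43.2) = 0.2750, so
t_c = ln(10.00 × 0.2750) / 1.971 = 1.012 / 1.971 = 0.5132 d.
D_c = (k_1/k_a) L₀ e^(−k_1 t_c) = (0.219/2.19) × 43.2 × e^(−0.219×0.5132) = 0.1000 × 43.2 × 0.8937 = 3.861 mg/L.
Minimum DO = C_s − D_c = 10.8 − 3.861 = 6.939 mg/L.

t_c ≈ 0.513 d; D_c ≈ 3.86 mg/L; min DO ≈ 6.94 mg/L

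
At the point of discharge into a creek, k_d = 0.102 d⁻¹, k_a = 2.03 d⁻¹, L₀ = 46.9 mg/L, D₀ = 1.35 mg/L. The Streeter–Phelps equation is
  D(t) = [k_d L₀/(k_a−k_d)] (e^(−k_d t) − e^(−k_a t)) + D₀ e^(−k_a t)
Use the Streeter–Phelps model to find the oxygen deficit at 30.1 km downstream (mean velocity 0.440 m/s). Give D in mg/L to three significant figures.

D ≈ 2.06 mg/L

Travel time t = x/v = 30.1 km / (0.440 m/s) = 30100 m / 0.440 m/s = 68410 s = 0.7918 d.
k_d L₀/(k_a−k_d) = 0.102×46.9/(2.03−0.102) = 4.784/1.928 = 2.481 mg/L.
e^(−k_d t) = e^(−0.102×0.7918) = 0.9224; e^(−k_a t) = e^(−2.03×0.7918) = 0.2004.
D = 2.481 × (0.9224 − 0.2004) + 1.35 × 0.2004 = 1.791 + 0.2706 = 2.062 mg/L.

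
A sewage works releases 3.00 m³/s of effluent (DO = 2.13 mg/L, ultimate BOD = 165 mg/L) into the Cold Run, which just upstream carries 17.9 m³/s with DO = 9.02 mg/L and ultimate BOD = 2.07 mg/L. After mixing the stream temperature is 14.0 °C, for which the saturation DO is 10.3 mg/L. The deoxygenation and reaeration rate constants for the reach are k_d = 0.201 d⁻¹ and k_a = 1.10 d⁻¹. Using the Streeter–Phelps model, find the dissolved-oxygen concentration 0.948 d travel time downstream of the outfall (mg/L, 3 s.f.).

Mixed DO = (17.9×9.02 + 3.00×2.13)/(17.9+3.00) = 167.8/20.90 = 8.031 mg/L.
Mixed L₀ = (17.9×2.07 + 3.00×165)/(20.90) = 532.1/20.90 = 25.46 mg/L.
Initial deficit D₀ = C_s − DO₀ = 10.3 − 8.031 = 2.269 mg/L.
D(0.948) = [0.201×25.46/(1.10−0.201)](e^(−0.201×0.948) − e^(−1.10×0.948)) + 2.269 e^(−1.10×0.948)
= 5.692 × (0.8265 − 0.3525) + 2.269 × 0.3525 = 3.498 mg/L.
DO = 10.3 − 3.498 = 6.802 mg/L.

DO ≈ 6.80 mg/L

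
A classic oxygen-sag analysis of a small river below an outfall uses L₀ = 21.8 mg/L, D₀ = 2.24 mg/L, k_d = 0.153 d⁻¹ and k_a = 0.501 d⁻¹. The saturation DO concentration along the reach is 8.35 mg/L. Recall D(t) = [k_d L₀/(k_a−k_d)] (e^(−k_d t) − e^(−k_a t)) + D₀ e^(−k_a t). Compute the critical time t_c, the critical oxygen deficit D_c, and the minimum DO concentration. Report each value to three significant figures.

t_c ≈ 2.64 d; D_c ≈ 4.44 mg/L; min DO ≈ 3.91 mg/L

t_c = [1/(k_a−k_d)] ln[(k_a/k_d)(1 − D₀(k_a−k_d)/(k_d L₀))]
= [1/(0.501−0.153)] ln[(0.501/0.153)(1 − 2.24×0.3480/(0.153×21.8))]
= (1/0.3480) ln[3.275 × 0.7663] = 2.874 × ln(2.509) = 2.874 × 0.9200 = 2.644 d.
D_c = (k_d/k_a) L₀ e^(−k_d t_c) = (0.153/0.501) × 21.8 × e^(−0.153×2.644) = 0.3054 × 21.8 × 0.6673 = 4.443 mg/L.
Minimum DO = C_s − D_c = 8.35 − 4.443 = 3.907 mg/L.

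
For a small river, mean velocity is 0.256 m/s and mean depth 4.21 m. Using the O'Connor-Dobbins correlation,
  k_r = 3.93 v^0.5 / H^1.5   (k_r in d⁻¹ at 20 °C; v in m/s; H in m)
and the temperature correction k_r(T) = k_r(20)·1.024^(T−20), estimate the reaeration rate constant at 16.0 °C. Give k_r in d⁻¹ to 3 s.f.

k_r(20) = 3.93 × 0.256^0.5 / 4.21^1.5 = 3.93 × 0.5060 / 8.638 = 0.2302 d⁻¹.
k_r(16.0) = 0.2302 × 1.024^(16.0−20) = 0.2302 × 0.9095 = 0.2094 d⁻¹.

k_r ≈ 0.209 d⁻¹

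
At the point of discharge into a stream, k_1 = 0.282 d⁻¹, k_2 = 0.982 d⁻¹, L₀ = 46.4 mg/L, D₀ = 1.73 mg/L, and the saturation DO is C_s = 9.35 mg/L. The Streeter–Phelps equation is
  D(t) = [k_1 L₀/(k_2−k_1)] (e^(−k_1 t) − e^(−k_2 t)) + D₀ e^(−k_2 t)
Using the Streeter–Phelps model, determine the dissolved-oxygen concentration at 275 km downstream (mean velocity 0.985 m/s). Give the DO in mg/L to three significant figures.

DO ≈ 2.55 mg/L

Travel time t = x/v = 275 km / (0.985 m/s) = 275000 m / 0.985 m/s = 279200 s = 3.231 d.
k_1 L₀/(k_2−k_1) = 0.282×46.4/(0.982−0.282) = 13.08/0.7000 = 18.69 mg/L.
e^(−k_1 t) = e^(−0.282×3.231) = 0.4020; e^(−k_2 t) = e^(−0.982×3.231) = 0.04187.
D = 18.69 × (0.4020 − 0.04187) + 1.73 × 0.04187 = 6.732 + 0.07244 = 6.805 mg/L.
DO = C_s − D = 9.35 − 6.805 = 2.545 mg/L.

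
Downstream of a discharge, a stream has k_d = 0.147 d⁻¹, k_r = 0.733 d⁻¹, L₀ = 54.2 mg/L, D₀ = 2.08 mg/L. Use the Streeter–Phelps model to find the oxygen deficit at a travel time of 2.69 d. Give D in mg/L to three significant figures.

k_d L₀/(k_r−k_d) = 0.147×54.2/(0.733−0.147) = 7.967/0.5860 = 13.60 mg/L.
e^(−k_d t) = e^(−0.147×2.690) = 0.6734; e^(−k_r t) = e^(−0.733×2.690) = 0.1392.
D = 13.60 × (0.6734 − 0.1392) + 2.08 × 0.1392 = 7.263 + 0.2896 = 7.552 mg/L.

D ≈ 7.55 mg/L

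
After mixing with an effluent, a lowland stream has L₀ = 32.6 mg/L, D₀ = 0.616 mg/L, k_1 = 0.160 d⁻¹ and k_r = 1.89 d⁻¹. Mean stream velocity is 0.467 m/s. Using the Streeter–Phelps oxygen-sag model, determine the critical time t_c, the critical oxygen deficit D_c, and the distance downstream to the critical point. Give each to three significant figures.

At the critical point dD/dt = 0, so k_1 L₀ e^(−k_1 t) = k_r D. Substituting D(t) from the Streeter–Phelps equation and solving for t gives
t_c = ln[(k_r/k_1)(1 − D₀(k_r−k_1)/(k_1 L₀))] / (k_r−k_1).
Here k_r−k_1 = 1.730 d⁻¹ and 1 − D₀(k_r−k_1)/(k_1 L₀) = 1 − 0.616×1.730/(0.160×32.6) = 0.7957, so
t_c = ln(11.81 × 0.7957) / 1.730 = 2.241 / 1.730 = 1.295 d.
L(t_c) = L₀ e^(−k_1 t_c) = 32.6 × 0.8128 = 26.50 mg/L, and at the critical point k_r D_c = k_1 L, so D_c = (0.160/1.89) × 26.50 = 2.243 mg/L.
x_c = v t_c = 0.467 m/s × 1.295 d × 86400 s/d = 52260 m ≈ 52.3 km.

t_c ≈ 1.30 d; D_c ≈ 2.24 mg/L; x_c ≈ 52.3 km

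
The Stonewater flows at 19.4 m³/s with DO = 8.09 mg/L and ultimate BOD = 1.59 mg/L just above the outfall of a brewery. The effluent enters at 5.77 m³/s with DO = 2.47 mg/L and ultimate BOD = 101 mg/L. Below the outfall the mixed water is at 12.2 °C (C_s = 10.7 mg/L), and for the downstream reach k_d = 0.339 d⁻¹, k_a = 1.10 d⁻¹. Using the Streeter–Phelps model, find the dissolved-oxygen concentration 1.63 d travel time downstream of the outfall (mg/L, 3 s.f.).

DO ≈ 5.61 mg/L

Mixed DO = (19.4×8.09 + 5.77×2.47)/(19.4+5.77) = 171.2/25.17 = 6.802 mg/L.
Mixed L₀ = (19.4×1.59 + 5.77×101)/(25.17) = 613.6/25.17 = 24.38 mg/L.
Initial deficit D₀ = C_s − DO₀ = 10.7 − 6.802 = 3.898 mg/L.
D(1.63) = [0.339×24.38/(1.10−0.339)](e^(−0.339×1.63) − e^(−1.10×1.63)) + 3.898 e^(−1.10×1.63)
= 10.86 × (0.5755 − 0.1665) + 3.898 × 0.1665 = 5.091 mg/L.
DO = 10.7 − 5.091 = 5.609 mg/L.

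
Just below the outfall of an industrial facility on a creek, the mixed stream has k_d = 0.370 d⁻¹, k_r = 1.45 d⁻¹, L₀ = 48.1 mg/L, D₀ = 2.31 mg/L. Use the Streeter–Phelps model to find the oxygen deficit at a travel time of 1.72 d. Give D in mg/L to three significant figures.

k_d L₀/(k_r−k_d) = 0.370×48.1/(1.45−0.370) = 17.80/1.080 = 16.48 mg/L.
e^(−k_d t) = e^(−0.370×1.720) = 0.5292; e^(−k_r t) = e^(−1.45×1.720) = 0.08258.
D = 16.48 × (0.5292 − 0.08258) + 2.31 × 0.08258 = 7.360 + 0.1908 = 7.550 mg/L.

D ≈ 7.55 mg/L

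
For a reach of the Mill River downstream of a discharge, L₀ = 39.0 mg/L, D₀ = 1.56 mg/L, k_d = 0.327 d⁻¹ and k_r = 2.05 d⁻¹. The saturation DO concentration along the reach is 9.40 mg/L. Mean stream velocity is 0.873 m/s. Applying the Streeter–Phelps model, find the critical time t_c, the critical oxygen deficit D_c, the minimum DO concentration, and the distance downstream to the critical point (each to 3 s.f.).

With k_r/k_d = 6.269 and 1 − D₀(k_r−k_d)/(k_d L₀) = 0.7892,
t_c = ln(6.269 × 0.7892) / (2.05 − 0.327) = ln(4.948) / 1.723 = 1.599/1.723 = 0.9280 d.
D_c = (k_d/k_r) L₀ e^(−k_d t_c) = (0.327/2.05) × 39.0 × e^(−0.327×0.9280) = 0.1595 × 39.0 × 0.7383 = 4.593 mg/L.
Minimum DO = C_s − D_c = 9.40 − 4.593 = 4.807 mg/L.
x_c = v t_c = 0.873 m/s × 0.9280 d × 86400 s/d = 70000 m ≈ 70.0 km.

t_c ≈ 0.928 d; D_c ≈ 4.59 mg/L; min DO ≈ 4.81 mg/L; x_c ≈ 70.0 km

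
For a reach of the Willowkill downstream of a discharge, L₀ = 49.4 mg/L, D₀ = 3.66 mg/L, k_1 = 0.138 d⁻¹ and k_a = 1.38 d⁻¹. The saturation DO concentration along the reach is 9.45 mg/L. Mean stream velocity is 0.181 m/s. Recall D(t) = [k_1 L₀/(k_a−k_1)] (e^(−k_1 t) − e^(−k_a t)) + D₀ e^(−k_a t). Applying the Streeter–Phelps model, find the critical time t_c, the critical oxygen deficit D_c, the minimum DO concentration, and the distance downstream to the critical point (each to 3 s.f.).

t_c ≈ 0.969 d; D_c ≈ 4.32 mg/L; min DO ≈ 5.13 mg/L; x_c ≈ 15.2 km

At the critical point dD/dt = 0, so k_1 L₀ e^(−k_1 t) = k_a D. Substituting D(t) from the Streeter–Phelps equation and solving for t gives
t_c = ln[(k_a/k_1)(1 − D₀(k_a−k_1)/(k_1 L₀))] / (k_a−k_1).
Here k_a−k_1 = 1.242 d⁻¹ and 1 − D₀(k_a−k_1)/(k_1 L₀) = 1 − 3.66×1.242/(0.138×49.4) = 0.3332, so
t_c = ln(10.00 × 0.3332) / 1.242 = 1.204 / 1.242 = 0.9691 d.
L(t_c) = L₀ e^(−k_1 t_c) = 49.4 × 0.8748 = 43.22 mg/L, and at the critical point k_a D_c = k_1 L, so D_c = (0.138/1.38) × 43.22 = 4.322 mg/L.
Minimum DO = C_s − D_c = 9.45 − 4.322 = 5.128 mg/L.
x_c = v t_c = 0.181 m/s × 0.9691 d × 86400 s/d = 15150 m ≈ 15.2 km.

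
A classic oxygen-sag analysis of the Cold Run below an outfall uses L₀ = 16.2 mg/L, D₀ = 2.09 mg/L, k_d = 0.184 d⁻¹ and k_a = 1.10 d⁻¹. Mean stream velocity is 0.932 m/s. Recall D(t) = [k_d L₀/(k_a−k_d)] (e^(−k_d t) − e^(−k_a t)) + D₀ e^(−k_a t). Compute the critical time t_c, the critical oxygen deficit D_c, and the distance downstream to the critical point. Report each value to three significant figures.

t_c ≈ 0.830 d; D_c ≈ 2.33 mg/L; x_c ≈ 66.8 km

At the critical point dD/dt = 0, so k_d L₀ e^(−k_d t) = k_a D. Substituting D(t) from the Streeter–Phelps equation and solving for t gives
t_c = ln[(k_a/k_d)(1 − D₀(k_a−k_d)/(k_d L₀))] / (k_a−k_d).
Here k_a−k_d = 0.9160 d⁻¹ and 1 − D₀(k_a−k_d)/(k_d L₀) = 1 − 2.09×0.9160/(0.184×16.2) = 0.3577, so
t_c = ln(5.978 × 0.3577) / 0.9160 = 0.7602 / 0.9160 = 0.8299 d.
D_c = (k_d/k_a) L₀ e^(−k_d t_c) = (0.184/1.10) × 16.2 × e^(−0.184×0.8299) = 0.1673 × 16.2 × 0.8584 = 2.326 mg/L.
x_c = v t_c = 0.932 m/s × 0.8299 d × 86400 s/d = 66830 m ≈ 66.8 km.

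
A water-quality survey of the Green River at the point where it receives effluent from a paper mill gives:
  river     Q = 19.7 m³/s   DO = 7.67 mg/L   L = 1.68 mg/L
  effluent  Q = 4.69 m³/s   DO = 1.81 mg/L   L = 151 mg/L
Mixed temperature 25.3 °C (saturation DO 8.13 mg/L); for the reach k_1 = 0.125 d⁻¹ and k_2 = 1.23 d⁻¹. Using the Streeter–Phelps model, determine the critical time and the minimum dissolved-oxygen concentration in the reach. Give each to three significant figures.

Mixed DO = (19.7×7.67 + 4.69×1.81)/(19.7+4.69) = 159.6/24.39 = 6.543 mg/L.
Mixed L₀ = (19.7×1.68 + 4.69×151)/(24.39) = 741.3/24.39 = 30.39 mg/L.
Initial deficit D₀ = C_s − DO₀ = 8.13 − 6.543 = 1.587 mg/L.
t_c = (1/1.105) ln[(1.23/0.125)(1 − 1.587×1.105/(0.125×30.39))] = 0.9050 × ln(5.298) = 1.509 d.
D_c = (0.125/1.23) × 30.39 × e^(−0.125×1.509) = 0.1016 × 30.39 × 0.8281 = 2.558 mg/L.
Minimum DO = 8.13 − 2.558 = 5.572 mg/L.

t_c ≈ 1.51 d; minimum DO ≈ 5.57 mg/L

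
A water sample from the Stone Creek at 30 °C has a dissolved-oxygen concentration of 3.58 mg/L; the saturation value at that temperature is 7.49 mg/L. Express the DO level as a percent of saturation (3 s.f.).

47.8 % saturation

% saturation = C/C_s × 100 = 3.58/7.49 × 100 = 47.8 %.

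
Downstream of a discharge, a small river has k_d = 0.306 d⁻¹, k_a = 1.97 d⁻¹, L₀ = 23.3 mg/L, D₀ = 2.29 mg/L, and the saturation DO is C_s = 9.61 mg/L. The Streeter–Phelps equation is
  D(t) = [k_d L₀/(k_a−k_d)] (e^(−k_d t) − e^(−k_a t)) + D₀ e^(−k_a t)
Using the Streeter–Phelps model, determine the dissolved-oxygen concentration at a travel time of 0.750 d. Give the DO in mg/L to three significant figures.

DO ≈ 6.66 mg/L

k_d L₀/(k_a−k_d) = 0.306×23.3/(1.97−0.306) = 7.130/1.664 = 4.285 mg/L.
e^(−k_d t) = e^(−0.306×0.7500) = 0.7949; e^(−k_a t) = e^(−1.97×0.7500) = 0.2282.
D = 4.285 × (0.7949 − 0.2282) + 2.29 × 0.2282 = 2.428 + 0.5226 = 2.951 mg/L.
DO = C_s − D = 9.61 − 2.951 = 6.659 mg/L.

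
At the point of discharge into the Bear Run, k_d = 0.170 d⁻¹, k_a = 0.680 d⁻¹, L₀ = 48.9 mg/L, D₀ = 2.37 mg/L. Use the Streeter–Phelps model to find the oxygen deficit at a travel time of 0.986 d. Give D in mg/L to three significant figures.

k_d L₀/(k_a−k_d) = 0.170×48.9/(0.680−0.170) = 8.313/0.5100 = 16.30 mg/L.
e^(−k_d t) = e^(−0.170×0.9860) = 0.8457; e^(−k_a t) = e^(−0.680×0.9860) = 0.5115.
D = 16.30 × (0.8457 − 0.5115) + 2.37 × 0.5115 = 5.448 + 1.212 = 6.660 mg/L.

D ≈ 6.66 mg/L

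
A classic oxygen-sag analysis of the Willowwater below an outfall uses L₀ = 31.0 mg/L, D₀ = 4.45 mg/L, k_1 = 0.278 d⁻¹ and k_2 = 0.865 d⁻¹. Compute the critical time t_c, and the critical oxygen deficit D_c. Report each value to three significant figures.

t_c ≈ 1.32 d; D_c ≈ 6.91 mg/L

t_c = [1/(k_2−k_1)] ln[(k_2/k_1)(1 − D₀(k_2−k_1)/(k_1 L₀))]
= [1/(0.865−0.278)] ln[(0.865/0.278)(1 − 4.45×0.5870/(0.278×31.0))]
= (1/0.5870) ln[3.112 × 0.6969] = 1.704 × ln(2.168) = 1.704 × 0.7740 = 1.319 d.
D_c = (k_1/k_2) L₀ e^(−k_1 t_c) = (0.278/0.865) × 31.0 × e^(−0.278×1.319) = 0.3214 × 31.0 × 0.6931 = 6.906 mg/L.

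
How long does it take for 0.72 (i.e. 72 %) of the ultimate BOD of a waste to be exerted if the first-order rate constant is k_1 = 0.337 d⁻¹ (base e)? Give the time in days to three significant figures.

t ≈ 3.78 d

y/L₀ = 1 − e^(−k_1 t) = 0.72 ⇒ e^(−k_1 t) = 0.280
t = −ln(0.280) / 0.337 = 1.273 / 0.337 = 3.777 d.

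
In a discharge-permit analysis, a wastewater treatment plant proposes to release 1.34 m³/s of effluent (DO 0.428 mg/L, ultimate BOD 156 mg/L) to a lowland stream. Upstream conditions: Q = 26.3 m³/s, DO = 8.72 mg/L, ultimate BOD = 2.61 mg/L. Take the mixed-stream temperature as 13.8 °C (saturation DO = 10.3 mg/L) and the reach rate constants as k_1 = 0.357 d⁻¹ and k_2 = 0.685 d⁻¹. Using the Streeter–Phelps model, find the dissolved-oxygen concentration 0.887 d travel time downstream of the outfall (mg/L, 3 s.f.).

DO ≈ 7.21 mg/L

Mixed DO = (26.3×8.72 + 1.34×0.428)/(26.3+1.34) = 229.9/27.64 = 8.318 mg/L.
Mixed L₀ = (26.3×2.61 + 1.34×156)/(27.64) = 277.7/27.64 = 10.05 mg/L.
Initial deficit D₀ = C_s − DO₀ = 10.3 − 8.318 = 1.982 mg/L.
D(0.887) = [0.357×10.05/(0.685−0.357)](e^(−0.357×0.887) − e^(−0.685×0.887)) + 1.982 e^(−0.685×0.887)
= 10.93 × (0.7286 − 0.5447) + 1.982 × 0.5447 = 3.091 mg/L.
DO = 10.3 − 3.091 = 7.209 mg/L.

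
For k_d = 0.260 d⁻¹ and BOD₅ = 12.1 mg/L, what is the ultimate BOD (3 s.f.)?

L₀ ≈ 16.6 mg/L

BOD₅ = L₀(1 − e^(−5k_d)) ⇒ L₀ = BOD₅ / (1 − e^(−5×0.260))
= 12.1 / (1 − 0.2725) = 12.1 / 0.7275 = 16.63 mg/L.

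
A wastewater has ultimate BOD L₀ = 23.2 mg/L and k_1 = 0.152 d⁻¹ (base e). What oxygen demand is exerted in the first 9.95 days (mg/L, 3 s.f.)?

y_t = L₀(1 − e^(−k_1 t)) = 23.2 × (1 − e^(−0.152×9.95))
= 23.2 × (1 − 0.2204) = 23.2 × 0.7796 = 18.09 mg/L.

y ≈ 18.1 mg/L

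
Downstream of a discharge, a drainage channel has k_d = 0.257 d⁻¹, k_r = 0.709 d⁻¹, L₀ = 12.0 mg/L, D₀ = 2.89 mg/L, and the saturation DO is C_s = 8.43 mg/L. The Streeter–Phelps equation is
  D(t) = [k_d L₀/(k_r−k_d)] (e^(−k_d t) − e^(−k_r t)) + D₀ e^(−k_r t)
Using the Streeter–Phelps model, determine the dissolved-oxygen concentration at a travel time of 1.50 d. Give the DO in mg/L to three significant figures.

DO ≈ 5.15 mg/L

k_d L₀/(k_r−k_d) = 0.257×12.0/(0.709−0.257) = 3.084/0.4520 = 6.823 mg/L.
e^(−k_d t) = e^(−0.257×1.500) = 0.6801; e^(−k_r t) = e^(−0.709×1.500) = 0.3452.
D = 6.823 × (0.6801 − 0.3452) + 2.89 × 0.3452 = 2.285 + 0.9978 = 3.283 mg/L.
DO = C_s − D = 8.43 − 3.283 = 5.147 mg/L.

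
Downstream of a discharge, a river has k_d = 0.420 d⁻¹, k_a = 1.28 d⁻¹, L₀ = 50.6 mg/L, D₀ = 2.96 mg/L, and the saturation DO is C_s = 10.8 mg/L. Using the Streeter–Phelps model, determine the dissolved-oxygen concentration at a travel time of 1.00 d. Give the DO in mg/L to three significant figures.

k_d L₀/(k_a−k_d) = 0.420×50.6/(1.28−0.420) = 21.25/0.8600 = 24.71 mg/L.
e^(−k_d t) = e^(−0.420×1.000) = 0.6570; e^(−k_a t) = e^(−1.28×1.000) = 0.2780.
D = 24.71 × (0.6570 − 0.2780) + 2.96 × 0.2780 = 9.366 + 0.8230 = 10.19 mg/L.
DO = C_s − D = 10.8 − 10.19 = 0.6111 mg/L.

DO ≈ 0.611 mg/L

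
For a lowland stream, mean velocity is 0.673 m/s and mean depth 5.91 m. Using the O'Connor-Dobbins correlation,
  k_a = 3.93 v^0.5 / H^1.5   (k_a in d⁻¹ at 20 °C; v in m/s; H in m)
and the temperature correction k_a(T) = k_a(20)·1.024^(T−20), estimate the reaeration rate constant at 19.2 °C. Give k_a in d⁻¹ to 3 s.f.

k_a(20) = 3.93 × 0.673^0.5 / 5.91^1.5 = 3.93 × 0.8204 / 14.37 = 0.2244 d⁻¹.
k_a(19.2) = 0.2244 × 1.024^(19.2−20) = 0.2244 × 0.9812 = 0.2202 d⁻¹.

k_a ≈ 0.220 d⁻¹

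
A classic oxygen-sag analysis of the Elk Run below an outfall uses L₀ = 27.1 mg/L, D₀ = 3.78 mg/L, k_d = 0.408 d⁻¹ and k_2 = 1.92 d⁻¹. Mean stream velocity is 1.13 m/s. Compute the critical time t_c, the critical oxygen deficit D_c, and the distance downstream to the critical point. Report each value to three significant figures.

At the critical point dD/dt = 0, so k_d L₀ e^(−k_d t) = k_2 D. Substituting D(t) from the Streeter–Phelps equation and solving for t gives
t_c = ln[(k_2/k_d)(1 − D₀(k_2−k_d)/(k_d L₀))] / (k_2−k_d).
Here k_2−k_d = 1.512 d⁻¹ and 1 − D₀(k_2−k_d)/(k_d L₀) = 1 − 3.78×1.512/(0.408×27.1) = 0.4831, so
t_c = ln(4.706 × 0.4831) / 1.512 = 0.8213 / 1.512 = 0.5432 d.
L(t_c) = L₀ e^(−k_d t_c) = 27.1 × 0.8012 = 21.71 mg/L, and at the critical point k_2 D_c = k_d L, so D_c = (0.408/1.92) × 21.71 = 4.614 mg/L.
x_c = v t_c = 1.13 m/s × 0.5432 d × 86400 s/d = 53030 m ≈ 53.0 km.

t_c ≈ 0.543 d; D_c ≈ 4.61 mg/L; x_c ≈ 53.0 km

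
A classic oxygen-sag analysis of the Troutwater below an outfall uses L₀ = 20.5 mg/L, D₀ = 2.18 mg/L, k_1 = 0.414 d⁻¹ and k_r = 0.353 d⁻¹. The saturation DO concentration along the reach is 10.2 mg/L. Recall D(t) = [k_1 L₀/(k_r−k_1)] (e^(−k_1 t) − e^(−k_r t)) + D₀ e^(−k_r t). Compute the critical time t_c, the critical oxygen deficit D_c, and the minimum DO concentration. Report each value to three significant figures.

t_c = [1/(k_r−k_1)] ln[(k_r/k_1)(1 − D₀(k_r−k_1)/(k_1 L₀))]
= [1/(0.353−0.414)] ln[(0.353/0.414)(1 − 2.18×-0.06100/(0.414×20.5))]
= (1/-0.06100) ln[0.8527 × 1.016] = -16.39 × ln(0.8660) = -16.39 × -0.1439 = 2.358 d.
D_c = (k_1/k_r) L₀ e^(−k_1 t_c) = (0.414/0.353) × 20.5 × e^(−0.414×2.358) = 1.173 × 20.5 × 0.3767 = 9.057 mg/L.
Minimum DO = C_s − D_c = 10.2 − 9.057 = 1.143 mg/L.

t_c ≈ 2.36 d; D_c ≈ 9.06 mg/L; min DO ≈ 1.14 mg/L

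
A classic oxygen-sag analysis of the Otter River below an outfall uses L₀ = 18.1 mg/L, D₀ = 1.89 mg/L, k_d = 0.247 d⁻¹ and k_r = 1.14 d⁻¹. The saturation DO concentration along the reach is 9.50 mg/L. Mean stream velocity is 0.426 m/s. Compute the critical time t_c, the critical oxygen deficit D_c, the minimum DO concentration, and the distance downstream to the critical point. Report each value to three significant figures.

t_c ≈ 1.18 d; D_c ≈ 2.93 mg/L; min DO ≈ 6.57 mg/L; x_c ≈ 43.5 km

With k_r/k_d = 4.615 and 1 − D₀(k_r−k_d)/(k_d L₀) = 0.6225,
t_c = ln(4.615 × 0.6225) / (1.14 − 0.247) = ln(2.873) / 0.8930 = 1.055/0.8930 = 1.182 d.
D_c = (k_d/k_r) L₀ e^(−k_d t_c) = (0.247/1.14) × 18.1 × e^(−0.247×1.182) = 0.2167 × 18.1 × 0.7468 = 2.929 mg/L.
Minimum DO = C_s − D_c = 9.50 − 2.929 = 6.571 mg/L.
x_c = v t_c = 0.426 m/s × 1.182 d × 86400 s/d = 43500 m ≈ 43.5 km.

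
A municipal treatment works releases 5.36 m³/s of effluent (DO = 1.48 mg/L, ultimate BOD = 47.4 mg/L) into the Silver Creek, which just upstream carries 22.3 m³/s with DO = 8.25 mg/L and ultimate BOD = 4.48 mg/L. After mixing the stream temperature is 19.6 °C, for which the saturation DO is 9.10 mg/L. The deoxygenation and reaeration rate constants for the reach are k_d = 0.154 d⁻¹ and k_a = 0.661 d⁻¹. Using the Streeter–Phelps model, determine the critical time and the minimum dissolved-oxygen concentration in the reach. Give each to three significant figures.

t_c ≈ 1.27 d; minimum DO ≈ 6.65 mg/L

Mixed DO = (22.3×8.25 + 5.36×1.48)/(22.3+5.36) = 191.9/27.66 = 6.938 mg/L.
Mixed L₀ = (22.3×4.48 + 5.36×47.4)/(27.66) = 354.0/27.66 = 12.80 mg/L.
Initial deficit D₀ = C_s − DO₀ = 9.10 − 6.938 = 2.162 mg/L.
t_c = (1/0.5070) ln[(0.661/0.154)(1 − 2.162×0.5070/(0.154×12.80))] = 1.972 × ln(1.905) = 1.271 d.
D_c = (0.154/0.661) × 12.80 × e^(−0.154×1.271) = 0.2330 × 12.80 × 0.8222 = 2.451 mg/L.
Minimum DO = 9.10 − 2.451 = 6.649 mg/L.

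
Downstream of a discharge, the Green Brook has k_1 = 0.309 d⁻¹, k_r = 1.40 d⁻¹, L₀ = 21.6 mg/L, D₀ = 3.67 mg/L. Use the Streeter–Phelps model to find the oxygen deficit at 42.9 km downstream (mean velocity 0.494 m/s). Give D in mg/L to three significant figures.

D ≈ 3.89 mg/L

Travel time t = x/v = 42.9 km / (0.494 m/s) = 42900 m / 0.494 m/s = 86840 s = 1.005 d.
k_1 L₀/(k_r−k_1) = 0.309×21.6/(1.40−0.309) = 6.674/1.091 = 6.118 mg/L.
e^(−k_1 t) = e^(−0.309×1.005) = 0.7330; e^(−k_r t) = e^(−1.40×1.005) = 0.2448.
D = 6.118 × (0.7330 − 0.2448) + 3.67 × 0.2448 = 2.987 + 0.8986 = 3.885 mg/L.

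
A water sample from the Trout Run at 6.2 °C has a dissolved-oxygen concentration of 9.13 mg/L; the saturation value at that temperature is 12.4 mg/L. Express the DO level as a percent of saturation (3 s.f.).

% saturation = C/C_s × 100 = 9.13/12.4 × 100 = 73.6 %.

73.6 % saturation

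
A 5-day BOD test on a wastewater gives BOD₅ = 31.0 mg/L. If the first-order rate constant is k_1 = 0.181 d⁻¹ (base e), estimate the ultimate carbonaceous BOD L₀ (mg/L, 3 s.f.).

BOD₅ = L₀(1 − e^(−5k_1)) ⇒ L₀ = BOD₅ / (1 − e^(−5×0.181))
= 31.0 / (1 − 0.4045) = 31.0 / 0.5955 = 52.06 mg/L.

L₀ ≈ 52.1 mg/L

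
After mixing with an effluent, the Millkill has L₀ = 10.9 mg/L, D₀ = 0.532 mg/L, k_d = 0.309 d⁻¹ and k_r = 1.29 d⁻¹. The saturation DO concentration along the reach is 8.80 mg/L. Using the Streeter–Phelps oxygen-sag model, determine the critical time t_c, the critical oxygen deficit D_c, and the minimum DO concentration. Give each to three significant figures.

t_c ≈ 1.29 d; D_c ≈ 1.76 mg/L; min DO ≈ 7.04 mg/L

At the critical point dD/dt = 0, so k_d L₀ e^(−k_d t) = k_r D. Substituting D(t) from the Streeter–Phelps equation and solving for t gives
t_c = ln[(k_r/k_d)(1 − D₀(k_r−k_d)/(k_d L₀))] / (k_r−k_d).
Here k_r−k_d = 0.9810 d⁻¹ and 1 − D₀(k_r−k_d)/(k_d L₀) = 1 − 0.532×0.9810/(0.309×10.9) = 0.8450, so
t_c = ln(4.175 × 0.8450) / 0.9810 = 1.261 / 0.9810 = 1.285 d.
L(t_c) = L₀ e^(−k_d t_c) = 10.9 × 0.6723 = 7.328 mg/L, and at the critical point k_r D_c = k_d L, so D_c = (0.309/1.29) × 7.328 = 1.755 mg/L.
Minimum DO = C_s − D_c = 8.80 − 1.755 = 7.045 mg/L.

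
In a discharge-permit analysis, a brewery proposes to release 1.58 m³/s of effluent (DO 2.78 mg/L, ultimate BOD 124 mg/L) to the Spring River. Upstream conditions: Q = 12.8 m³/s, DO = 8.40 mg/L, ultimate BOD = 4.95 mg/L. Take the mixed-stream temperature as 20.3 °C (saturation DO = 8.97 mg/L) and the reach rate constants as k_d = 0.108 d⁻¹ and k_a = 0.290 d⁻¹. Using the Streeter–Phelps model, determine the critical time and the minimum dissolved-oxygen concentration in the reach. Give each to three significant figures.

Mixed DO = (12.8×8.40 + 1.58×2.78)/(12.8+1.58) = 111.9/14.38 = 7.783 mg/L.
Mixed L₀ = (12.8×4.95 + 1.58×124)/(14.38) = 259.3/14.38 = 18.03 mg/L.
Initial deficit D₀ = C_s − DO₀ = 8.97 − 7.783 = 1.187 mg/L.
t_c = (1/0.1820) ln[(0.290/0.108)(1 − 1.187×0.1820/(0.108×18.03))] = 5.495 × ln(2.387) = 4.781 d.
D_c = (0.108/0.290) × 18.03 × e^(−0.108×4.781) = 0.3724 × 18.03 × 0.5967 = 4.007 mg/L.
Minimum DO = 8.97 − 4.007 = 4.963 mg/L.

t_c ≈ 4.78 d; minimum DO ≈ 4.96 mg/L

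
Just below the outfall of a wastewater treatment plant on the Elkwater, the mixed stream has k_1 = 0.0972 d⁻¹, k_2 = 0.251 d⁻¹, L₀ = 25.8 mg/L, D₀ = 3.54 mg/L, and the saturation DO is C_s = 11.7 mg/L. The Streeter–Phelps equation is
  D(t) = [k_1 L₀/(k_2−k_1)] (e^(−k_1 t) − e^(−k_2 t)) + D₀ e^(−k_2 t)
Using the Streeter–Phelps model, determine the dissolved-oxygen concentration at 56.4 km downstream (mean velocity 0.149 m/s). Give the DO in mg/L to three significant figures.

DO ≈ 5.30 mg/L

Travel time t = x/v = 56.4 km / (0.149 m/s) = 56400 m / 0.149 m/s = 378500 s = 4.381 d.
k_1 L₀/(k_2−k_1) = 0.0972×25.8/(0.251−0.0972) = 2.508/0.1538 = 16.31 mg/L.
e^(−k_1 t) = e^(−0.0972×4.381) = 0.6532; e^(−k_2 t) = e^(−0.251×4.381) = 0.3330.
D = 16.31 × (0.6532 − 0.3330) + 3.54 × 0.3330 = 5.221 + 1.179 = 6.400 mg/L.
DO = C_s − D = 11.7 − 6.400 = 5.300 mg/L.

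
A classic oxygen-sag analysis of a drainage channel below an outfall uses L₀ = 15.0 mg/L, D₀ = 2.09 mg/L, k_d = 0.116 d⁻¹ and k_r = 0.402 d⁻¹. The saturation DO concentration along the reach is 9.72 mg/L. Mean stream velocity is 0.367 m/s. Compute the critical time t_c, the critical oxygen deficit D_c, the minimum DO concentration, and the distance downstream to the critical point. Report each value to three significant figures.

t_c ≈ 2.87 d; D_c ≈ 3.10 mg/L; min DO ≈ 6.62 mg/L; x_c ≈ 91.1 km

With k_r/k_d = 3.466 and 1 − D₀(k_r−k_d)/(k_d L₀) = 0.6565,
t_c = ln(3.466 × 0.6565) / (0.402 − 0.116) = ln(2.275) / 0.2860 = 0.8220/0.2860 = 2.874 d.
D_c = (k_d/k_r) L₀ e^(−k_d t_c) = (0.116/0.402) × 15.0 × e^(−0.116×2.874) = 0.2886 × 15.0 × 0.7165 = 3.101 mg/L.
Minimum DO = C_s − D_c = 9.72 − 3.101 = 6.619 mg/L.
x_c = v t_c = 0.367 m/s × 2.874 d × 86400 s/d = 91130 m ≈ 91.1 km.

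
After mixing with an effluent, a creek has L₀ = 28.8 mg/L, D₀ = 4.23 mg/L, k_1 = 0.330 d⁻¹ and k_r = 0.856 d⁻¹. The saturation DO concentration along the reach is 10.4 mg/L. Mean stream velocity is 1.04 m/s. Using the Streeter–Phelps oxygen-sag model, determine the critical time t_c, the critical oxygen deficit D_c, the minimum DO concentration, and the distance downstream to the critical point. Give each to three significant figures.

t_c = [1/(k_r−k_1)] ln[(k_r/k_1)(1 − D₀(k_r−k_1)/(k_1 L₀))]
= [1/(0.856−0.330)] ln[(0.856/0.330)(1 − 4.23×0.5260/(0.330×28.8))]
= (1/0.5260) ln[2.594 × 0.7659] = 1.901 × ln(1.987) = 1.901 × 0.6865 = 1.305 d.
L(t_c) = L₀ e^(−k_1 t_c) = 28.8 × 0.6501 = 18.72 mg/L, and at the critical point k_r D_c = k_1 L, so D_c = (0.330/0.856) × 18.72 = 7.218 mg/L.
Minimum DO = C_s − D_c = 10.4 − 7.218 = 3.182 mg/L.
x_c = v t_c = 1.04 m/s × 1.305 d × 86400 s/d = 117300 m ≈ 117 km.

t_c ≈ 1.31 d; D_c ≈ 7.22 mg/L; min DO ≈ 3.18 mg/L; x_c ≈ 117 km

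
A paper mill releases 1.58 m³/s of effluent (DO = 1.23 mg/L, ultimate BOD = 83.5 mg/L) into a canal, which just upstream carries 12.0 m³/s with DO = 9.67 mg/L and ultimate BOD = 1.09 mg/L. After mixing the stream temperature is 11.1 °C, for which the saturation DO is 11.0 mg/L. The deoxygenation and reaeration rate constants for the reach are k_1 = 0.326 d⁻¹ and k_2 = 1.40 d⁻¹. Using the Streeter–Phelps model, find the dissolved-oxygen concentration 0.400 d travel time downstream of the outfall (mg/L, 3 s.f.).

Mixed DO = (12.0×9.67 + 1.58×1.23)/(12.0+1.58) = 118.0/13.58 = 8.688 mg/L.
Mixed L₀ = (12.0×1.09 + 1.58×83.5)/(13.58) = 145.0/13.58 = 10.68 mg/L.
Initial deficit D₀ = C_s − DO₀ = 11.0 − 8.688 = 2.312 mg/L.
D(0.400) = [0.326×10.68/(1.40−0.326)](e^(−0.326×0.400) − e^(−1.40×0.400)) + 2.312 e^(−1.40×0.400)
= 3.241 × (0.8777 − 0.5712) + 2.312 × 0.5712 = 2.314 mg/L.
DO = 11.0 − 2.314 = 8.686 mg/L.

DO ≈ 8.69 mg/L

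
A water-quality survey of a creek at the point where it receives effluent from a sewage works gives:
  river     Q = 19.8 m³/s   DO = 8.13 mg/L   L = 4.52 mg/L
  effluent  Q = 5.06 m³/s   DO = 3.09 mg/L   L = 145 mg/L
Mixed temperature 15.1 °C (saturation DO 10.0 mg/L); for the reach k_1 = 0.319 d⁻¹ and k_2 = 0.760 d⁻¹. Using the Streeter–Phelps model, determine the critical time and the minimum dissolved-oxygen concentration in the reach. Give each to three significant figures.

Mixed DO = (19.8×8.13 + 5.06×3.09)/(19.8+5.06) = 176.6/24.86 = 7.104 mg/L.
Mixed L₀ = (19.8×4.52 + 5.06×145)/(24.86) = 823.2/24.86 = 33.11 mg/L.
Initial deficit D₀ = C_s − DO₀ = 10.0 − 7.104 = 2.896 mg/L.
t_c = (1/0.4410) ln[(0.760/0.319)(1 − 2.896×0.4410/(0.319×33.11))] = 2.268 × ln(2.094) = 1.676 d.
D_c = (0.319/0.760) × 33.11 × e^(−0.319×1.676) = 0.4197 × 33.11 × 0.5858 = 8.142 mg/L.
Minimum DO = 10.0 − 8.142 = 1.858 mg/L.

t_c ≈ 1.68 d; minimum DO ≈ 1.86 mg/L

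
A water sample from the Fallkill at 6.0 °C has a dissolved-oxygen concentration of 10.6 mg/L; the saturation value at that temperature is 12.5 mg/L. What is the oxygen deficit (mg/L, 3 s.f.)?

D ≈ 1.90 mg/L

D = C_s − C = 12.5 − 10.6 = 1.90 mg/L.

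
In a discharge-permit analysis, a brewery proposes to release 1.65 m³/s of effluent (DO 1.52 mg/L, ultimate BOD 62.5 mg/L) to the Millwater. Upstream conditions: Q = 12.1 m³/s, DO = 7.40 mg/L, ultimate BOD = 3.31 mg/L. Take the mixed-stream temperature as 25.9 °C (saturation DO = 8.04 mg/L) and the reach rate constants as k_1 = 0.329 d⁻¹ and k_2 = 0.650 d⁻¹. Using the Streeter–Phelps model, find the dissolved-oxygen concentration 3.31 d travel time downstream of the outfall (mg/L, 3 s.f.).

DO ≈ 5.53 mg/L

Mixed DO = (12.1×7.40 + 1.65×1.52)/(12.1+1.65) = 92.05/13.75 = 6.694 mg/L.
Mixed L₀ = (12.1×3.31 + 1.65×62.5)/(13.75) = 143.2/13.75 = 10.41 mg/L.
Initial deficit D₀ = C_s − DO₀ = 8.04 − 6.694 = 1.346 mg/L.
D(3.31) = [0.329×10.41/(0.650−0.329)](e^(−0.329×3.31) − e^(−0.650×3.31)) + 1.346 e^(−0.650×3.31)
= 10.67 × (0.3366 − 0.1163) + 1.346 × 0.1163 = 2.507 mg/L.
DO = 8.04 − 2.507 = 5.533 mg/L.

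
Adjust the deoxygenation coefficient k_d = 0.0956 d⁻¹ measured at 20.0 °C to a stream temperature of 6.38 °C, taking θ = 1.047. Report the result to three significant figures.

k_d(T₂) = k_d(T₁) · θ^(T₂−T₁) = 0.0956 × 1.047^(6.38−20.0)
= 0.0956 × 1.047^-13.6 = 0.0956 × 0.5350 = 0.05114 d⁻¹.

k_d ≈ 0.0511 d⁻¹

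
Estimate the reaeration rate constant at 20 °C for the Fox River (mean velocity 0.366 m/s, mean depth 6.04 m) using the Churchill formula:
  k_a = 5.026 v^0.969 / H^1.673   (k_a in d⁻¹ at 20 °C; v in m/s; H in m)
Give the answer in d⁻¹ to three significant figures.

k_a ≈ 0.0937 d⁻¹

k_a = 5.026 × 0.366^0.969 / 6.04^1.673 = 5.026 × 0.3776 / 20.26 = 0.09366 d⁻¹.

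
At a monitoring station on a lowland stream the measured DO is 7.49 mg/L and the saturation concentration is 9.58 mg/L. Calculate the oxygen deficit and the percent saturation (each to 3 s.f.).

D = C_s − C = 9.58 − 7.49 = 2.09 mg/L.
% saturation = 7.49/9.58 × 100 = 78.2 %.

D ≈ 2.09 mg/L; 78.2 % saturation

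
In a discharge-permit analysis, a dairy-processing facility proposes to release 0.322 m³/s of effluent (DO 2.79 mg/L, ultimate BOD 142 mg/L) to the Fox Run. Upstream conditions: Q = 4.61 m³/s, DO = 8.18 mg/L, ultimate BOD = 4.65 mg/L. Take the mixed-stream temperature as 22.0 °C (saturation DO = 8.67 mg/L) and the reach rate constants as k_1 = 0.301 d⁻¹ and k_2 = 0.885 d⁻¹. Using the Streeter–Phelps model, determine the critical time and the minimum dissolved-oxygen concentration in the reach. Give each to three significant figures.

Mixed DO = (4.61×8.18 + 0.322×2.79)/(4.61+0.322) = 38.61/4.932 = 7.828 mg/L.
Mixed L₀ = (4.61×4.65 + 0.322×142)/(4.932) = 67.16/4.932 = 13.62 mg/L.
Initial deficit D₀ = C_s − DO₀ = 8.67 − 7.828 = 0.8419 mg/L.
t_c = (1/0.5840) ln[(0.885/0.301)(1 − 0.8419×0.5840/(0.301×13.62))] = 1.712 × ln(2.588) = 1.628 d.
D_c = (0.301/0.885) × 13.62 × e^(−0.301×1.628) = 0.3401 × 13.62 × 0.6126 = 2.837 mg/L.
Minimum DO = 8.67 − 2.837 = 5.833 mg/L.

t_c ≈ 1.63 d; minimum DO ≈ 5.83 mg/L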